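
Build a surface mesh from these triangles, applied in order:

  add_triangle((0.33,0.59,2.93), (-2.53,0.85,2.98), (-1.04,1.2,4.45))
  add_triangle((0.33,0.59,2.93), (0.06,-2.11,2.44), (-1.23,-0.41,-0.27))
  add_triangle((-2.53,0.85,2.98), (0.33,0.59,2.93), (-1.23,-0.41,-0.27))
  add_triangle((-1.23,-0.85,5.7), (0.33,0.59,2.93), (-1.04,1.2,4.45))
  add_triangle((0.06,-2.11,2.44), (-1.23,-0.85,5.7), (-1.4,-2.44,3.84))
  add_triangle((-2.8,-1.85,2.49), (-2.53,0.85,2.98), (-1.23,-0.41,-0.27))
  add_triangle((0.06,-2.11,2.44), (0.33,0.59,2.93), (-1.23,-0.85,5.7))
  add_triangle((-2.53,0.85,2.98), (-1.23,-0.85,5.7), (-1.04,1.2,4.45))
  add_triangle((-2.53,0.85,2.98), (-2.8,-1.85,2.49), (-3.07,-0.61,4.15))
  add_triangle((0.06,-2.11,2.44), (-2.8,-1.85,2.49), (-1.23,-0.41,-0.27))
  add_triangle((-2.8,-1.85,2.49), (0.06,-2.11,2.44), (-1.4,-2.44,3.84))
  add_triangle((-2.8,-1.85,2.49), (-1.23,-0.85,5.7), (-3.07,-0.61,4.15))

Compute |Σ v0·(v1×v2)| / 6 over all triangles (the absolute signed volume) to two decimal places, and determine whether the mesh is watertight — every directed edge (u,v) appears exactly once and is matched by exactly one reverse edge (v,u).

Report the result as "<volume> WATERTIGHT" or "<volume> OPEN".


Per-triangle v0·(v1×v2)/6:
  t1: -0.2372
  t2: -1.4866
  t3: -0.6441
  t4: +1.7814
  t5: +1.9883
  t6: +1.7421
  t7: +2.1684
  t8: +3.2426
  t9: +1.1876
  t10: +0.8996
  t11: +0.8404
  t12: +3.0736
Σ = +14.5563 → |volume| = 14.56

Directed edges: 36 total; 6 unmatched, e.g. (-1.23,-0.85,5.7)→(-1.4,-2.44,3.84) → open.

14.56 OPEN


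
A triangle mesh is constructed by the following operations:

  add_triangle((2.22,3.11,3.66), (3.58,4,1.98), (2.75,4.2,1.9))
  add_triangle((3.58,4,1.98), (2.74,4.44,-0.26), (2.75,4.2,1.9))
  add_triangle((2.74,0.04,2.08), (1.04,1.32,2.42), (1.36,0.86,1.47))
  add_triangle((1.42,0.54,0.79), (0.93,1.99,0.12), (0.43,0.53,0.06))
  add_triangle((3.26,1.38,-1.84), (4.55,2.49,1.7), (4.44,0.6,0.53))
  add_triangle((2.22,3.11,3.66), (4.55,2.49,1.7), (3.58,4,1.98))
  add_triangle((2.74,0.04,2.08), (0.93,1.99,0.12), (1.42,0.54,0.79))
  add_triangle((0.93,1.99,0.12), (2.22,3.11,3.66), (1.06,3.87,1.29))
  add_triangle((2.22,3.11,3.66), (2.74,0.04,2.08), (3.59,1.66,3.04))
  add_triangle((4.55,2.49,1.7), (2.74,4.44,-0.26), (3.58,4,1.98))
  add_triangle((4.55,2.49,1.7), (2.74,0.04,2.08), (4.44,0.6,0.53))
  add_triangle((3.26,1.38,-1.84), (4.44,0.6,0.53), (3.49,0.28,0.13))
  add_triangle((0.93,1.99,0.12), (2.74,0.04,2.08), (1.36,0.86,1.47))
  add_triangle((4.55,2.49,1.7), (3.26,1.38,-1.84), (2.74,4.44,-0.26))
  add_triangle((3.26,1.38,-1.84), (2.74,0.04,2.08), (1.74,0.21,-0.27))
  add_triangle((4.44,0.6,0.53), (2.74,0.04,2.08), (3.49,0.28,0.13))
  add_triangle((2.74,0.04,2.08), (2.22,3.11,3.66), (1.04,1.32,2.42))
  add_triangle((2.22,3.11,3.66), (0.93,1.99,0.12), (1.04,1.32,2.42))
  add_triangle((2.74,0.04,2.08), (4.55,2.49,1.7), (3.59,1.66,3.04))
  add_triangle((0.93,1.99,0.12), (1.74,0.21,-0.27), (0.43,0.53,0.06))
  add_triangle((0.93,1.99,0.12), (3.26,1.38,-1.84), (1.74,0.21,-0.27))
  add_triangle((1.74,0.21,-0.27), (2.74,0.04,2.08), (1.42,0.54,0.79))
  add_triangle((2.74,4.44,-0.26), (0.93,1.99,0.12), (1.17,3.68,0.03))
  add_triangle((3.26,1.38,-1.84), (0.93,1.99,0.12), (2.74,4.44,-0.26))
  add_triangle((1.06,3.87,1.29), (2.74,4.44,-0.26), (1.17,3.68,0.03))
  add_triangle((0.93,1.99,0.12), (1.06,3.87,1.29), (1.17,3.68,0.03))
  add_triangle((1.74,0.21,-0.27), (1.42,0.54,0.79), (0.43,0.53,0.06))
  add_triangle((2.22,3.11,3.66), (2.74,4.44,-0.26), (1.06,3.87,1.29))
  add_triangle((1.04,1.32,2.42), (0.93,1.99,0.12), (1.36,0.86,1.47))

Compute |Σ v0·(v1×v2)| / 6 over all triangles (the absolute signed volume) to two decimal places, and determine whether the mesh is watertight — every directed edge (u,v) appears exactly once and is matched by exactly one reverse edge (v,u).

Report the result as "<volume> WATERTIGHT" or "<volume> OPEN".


Per-triangle v0·(v1×v2)/6:
  t1: +1.4937
  t2: +1.5060
  t3: -0.3648
  t4: -0.0349
  t5: +3.8974
  t6: +3.4574
  t7: -0.1209
  t8: -1.1308
  t9: +1.0074
  t10: +3.4193
  t11: +2.7151
  t12: +0.5153
  t13: -0.6198
  t14: +7.2124
  t15: +0.6043
  t16: +0.3186
  t17: +1.1149
  t18: +0.1077
  t19: +1.6360
  t20: -0.0324
  t21: -0.8021
  t22: -0.3530
  t23: -0.1386
  t24: -0.0335
  t25: +0.9943
  t26: -0.2403
  t27: -0.1265
  t28: +4.1140
  t29: -0.5447
Σ = +29.5715 → |volume| = 29.57

Directed edges: 87 total; 9 unmatched, e.g. (2.75,4.2,1.9)→(2.22,3.11,3.66) → open.

29.57 OPEN


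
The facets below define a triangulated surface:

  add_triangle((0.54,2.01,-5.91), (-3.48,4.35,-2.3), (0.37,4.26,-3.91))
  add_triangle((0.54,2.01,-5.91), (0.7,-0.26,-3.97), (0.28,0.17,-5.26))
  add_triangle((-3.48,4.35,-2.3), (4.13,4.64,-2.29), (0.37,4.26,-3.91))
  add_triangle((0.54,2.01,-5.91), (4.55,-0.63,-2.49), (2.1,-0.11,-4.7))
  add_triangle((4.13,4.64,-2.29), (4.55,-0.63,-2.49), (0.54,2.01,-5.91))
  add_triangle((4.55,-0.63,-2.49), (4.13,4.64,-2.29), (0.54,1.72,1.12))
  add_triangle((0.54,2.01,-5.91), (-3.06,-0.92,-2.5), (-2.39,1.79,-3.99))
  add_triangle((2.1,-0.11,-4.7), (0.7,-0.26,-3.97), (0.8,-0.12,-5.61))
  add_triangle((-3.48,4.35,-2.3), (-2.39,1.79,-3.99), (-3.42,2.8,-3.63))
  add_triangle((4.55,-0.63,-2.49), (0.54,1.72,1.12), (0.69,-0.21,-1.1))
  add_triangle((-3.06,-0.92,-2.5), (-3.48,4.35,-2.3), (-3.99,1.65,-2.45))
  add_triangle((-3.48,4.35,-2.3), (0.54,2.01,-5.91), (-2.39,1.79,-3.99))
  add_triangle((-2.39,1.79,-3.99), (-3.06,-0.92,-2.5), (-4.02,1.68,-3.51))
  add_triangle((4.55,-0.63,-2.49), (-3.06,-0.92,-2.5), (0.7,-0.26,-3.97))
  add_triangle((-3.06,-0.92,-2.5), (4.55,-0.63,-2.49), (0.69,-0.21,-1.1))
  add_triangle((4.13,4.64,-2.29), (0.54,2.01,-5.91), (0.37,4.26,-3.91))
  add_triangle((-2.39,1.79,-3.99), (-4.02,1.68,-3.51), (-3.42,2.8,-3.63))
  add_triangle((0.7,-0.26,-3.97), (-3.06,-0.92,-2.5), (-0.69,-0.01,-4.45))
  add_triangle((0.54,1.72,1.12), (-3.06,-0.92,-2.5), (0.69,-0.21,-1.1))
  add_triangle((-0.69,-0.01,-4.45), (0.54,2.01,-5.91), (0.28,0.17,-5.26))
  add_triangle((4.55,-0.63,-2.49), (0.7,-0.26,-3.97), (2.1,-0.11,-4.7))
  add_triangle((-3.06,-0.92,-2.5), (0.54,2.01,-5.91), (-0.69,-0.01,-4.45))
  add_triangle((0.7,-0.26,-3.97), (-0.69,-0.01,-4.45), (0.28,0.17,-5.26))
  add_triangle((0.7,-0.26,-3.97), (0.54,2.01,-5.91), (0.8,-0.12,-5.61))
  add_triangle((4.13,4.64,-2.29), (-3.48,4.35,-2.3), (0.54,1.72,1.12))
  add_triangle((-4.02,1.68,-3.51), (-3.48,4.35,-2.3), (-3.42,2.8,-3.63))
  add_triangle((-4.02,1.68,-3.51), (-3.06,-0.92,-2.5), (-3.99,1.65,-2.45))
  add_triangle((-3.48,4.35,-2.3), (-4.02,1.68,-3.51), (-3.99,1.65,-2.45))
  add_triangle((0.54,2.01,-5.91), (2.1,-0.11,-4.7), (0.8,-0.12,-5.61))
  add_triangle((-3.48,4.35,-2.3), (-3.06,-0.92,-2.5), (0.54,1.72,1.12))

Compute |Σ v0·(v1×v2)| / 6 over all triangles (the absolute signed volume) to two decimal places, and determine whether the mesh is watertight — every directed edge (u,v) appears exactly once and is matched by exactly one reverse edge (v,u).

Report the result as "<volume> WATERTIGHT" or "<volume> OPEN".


112.39 WATERTIGHT

Per-triangle v0·(v1×v2)/6:
  t1: +10.6955
  t2: +0.8560
  t3: +9.8715
  t4: +4.8439
  t5: +22.1430
  t6: +5.6352
  t7: +6.2057
  t8: +0.2329
  t9: +1.1108
  t10: -0.8603
  t11: -1.4393
  t12: +8.1064
  t13: +2.7127
  t14: +3.1387
  t15: -0.3737
  t16: +11.2678
  t17: +1.4066
  t18: +1.3898
  t19: -1.1771
  t20: +1.4477
  t21: +0.9308
  t22: +3.0225
  t23: +0.3814
  t24: -0.2178
  t25: +11.3113
  t26: +1.9274
  t27: +1.5210
  t28: +2.0143
  t29: +2.8534
  t30: +1.4367
Σ = +112.3947 → |volume| = 112.39

Directed edges: 90 total, each appears once with its reverse present → watertight.


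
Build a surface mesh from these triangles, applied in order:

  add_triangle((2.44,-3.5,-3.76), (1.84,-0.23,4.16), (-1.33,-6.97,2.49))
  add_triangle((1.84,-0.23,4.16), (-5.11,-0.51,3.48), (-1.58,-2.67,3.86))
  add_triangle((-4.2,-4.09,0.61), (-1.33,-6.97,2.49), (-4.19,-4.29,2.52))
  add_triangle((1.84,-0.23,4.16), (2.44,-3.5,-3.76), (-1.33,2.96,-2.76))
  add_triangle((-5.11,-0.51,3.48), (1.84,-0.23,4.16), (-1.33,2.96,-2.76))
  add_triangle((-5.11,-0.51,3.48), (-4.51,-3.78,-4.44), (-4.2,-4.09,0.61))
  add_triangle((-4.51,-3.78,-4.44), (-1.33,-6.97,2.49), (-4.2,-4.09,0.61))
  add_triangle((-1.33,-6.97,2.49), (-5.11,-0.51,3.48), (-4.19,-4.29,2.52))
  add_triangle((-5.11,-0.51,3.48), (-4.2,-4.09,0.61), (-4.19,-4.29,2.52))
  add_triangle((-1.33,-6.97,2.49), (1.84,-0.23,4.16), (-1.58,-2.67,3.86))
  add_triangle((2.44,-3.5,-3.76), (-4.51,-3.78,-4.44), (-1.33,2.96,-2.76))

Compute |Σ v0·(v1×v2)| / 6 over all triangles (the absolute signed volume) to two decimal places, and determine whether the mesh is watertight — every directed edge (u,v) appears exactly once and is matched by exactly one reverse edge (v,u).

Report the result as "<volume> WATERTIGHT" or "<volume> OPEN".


150.47 OPEN

Per-triangle v0·(v1×v2)/6:
  t1: +25.6871
  t2: +10.6013
  t3: +7.2558
  t4: +7.7057
  t5: +12.9666
  t6: +17.1013
  t7: +19.2556
  t8: +7.1658
  t9: +6.3778
  t10: +11.4311
  t11: +24.9199
Σ = +150.4680 → |volume| = 150.47

Directed edges: 33 total; 9 unmatched, e.g. (-1.33,-6.97,2.49)→(2.44,-3.5,-3.76) → open.


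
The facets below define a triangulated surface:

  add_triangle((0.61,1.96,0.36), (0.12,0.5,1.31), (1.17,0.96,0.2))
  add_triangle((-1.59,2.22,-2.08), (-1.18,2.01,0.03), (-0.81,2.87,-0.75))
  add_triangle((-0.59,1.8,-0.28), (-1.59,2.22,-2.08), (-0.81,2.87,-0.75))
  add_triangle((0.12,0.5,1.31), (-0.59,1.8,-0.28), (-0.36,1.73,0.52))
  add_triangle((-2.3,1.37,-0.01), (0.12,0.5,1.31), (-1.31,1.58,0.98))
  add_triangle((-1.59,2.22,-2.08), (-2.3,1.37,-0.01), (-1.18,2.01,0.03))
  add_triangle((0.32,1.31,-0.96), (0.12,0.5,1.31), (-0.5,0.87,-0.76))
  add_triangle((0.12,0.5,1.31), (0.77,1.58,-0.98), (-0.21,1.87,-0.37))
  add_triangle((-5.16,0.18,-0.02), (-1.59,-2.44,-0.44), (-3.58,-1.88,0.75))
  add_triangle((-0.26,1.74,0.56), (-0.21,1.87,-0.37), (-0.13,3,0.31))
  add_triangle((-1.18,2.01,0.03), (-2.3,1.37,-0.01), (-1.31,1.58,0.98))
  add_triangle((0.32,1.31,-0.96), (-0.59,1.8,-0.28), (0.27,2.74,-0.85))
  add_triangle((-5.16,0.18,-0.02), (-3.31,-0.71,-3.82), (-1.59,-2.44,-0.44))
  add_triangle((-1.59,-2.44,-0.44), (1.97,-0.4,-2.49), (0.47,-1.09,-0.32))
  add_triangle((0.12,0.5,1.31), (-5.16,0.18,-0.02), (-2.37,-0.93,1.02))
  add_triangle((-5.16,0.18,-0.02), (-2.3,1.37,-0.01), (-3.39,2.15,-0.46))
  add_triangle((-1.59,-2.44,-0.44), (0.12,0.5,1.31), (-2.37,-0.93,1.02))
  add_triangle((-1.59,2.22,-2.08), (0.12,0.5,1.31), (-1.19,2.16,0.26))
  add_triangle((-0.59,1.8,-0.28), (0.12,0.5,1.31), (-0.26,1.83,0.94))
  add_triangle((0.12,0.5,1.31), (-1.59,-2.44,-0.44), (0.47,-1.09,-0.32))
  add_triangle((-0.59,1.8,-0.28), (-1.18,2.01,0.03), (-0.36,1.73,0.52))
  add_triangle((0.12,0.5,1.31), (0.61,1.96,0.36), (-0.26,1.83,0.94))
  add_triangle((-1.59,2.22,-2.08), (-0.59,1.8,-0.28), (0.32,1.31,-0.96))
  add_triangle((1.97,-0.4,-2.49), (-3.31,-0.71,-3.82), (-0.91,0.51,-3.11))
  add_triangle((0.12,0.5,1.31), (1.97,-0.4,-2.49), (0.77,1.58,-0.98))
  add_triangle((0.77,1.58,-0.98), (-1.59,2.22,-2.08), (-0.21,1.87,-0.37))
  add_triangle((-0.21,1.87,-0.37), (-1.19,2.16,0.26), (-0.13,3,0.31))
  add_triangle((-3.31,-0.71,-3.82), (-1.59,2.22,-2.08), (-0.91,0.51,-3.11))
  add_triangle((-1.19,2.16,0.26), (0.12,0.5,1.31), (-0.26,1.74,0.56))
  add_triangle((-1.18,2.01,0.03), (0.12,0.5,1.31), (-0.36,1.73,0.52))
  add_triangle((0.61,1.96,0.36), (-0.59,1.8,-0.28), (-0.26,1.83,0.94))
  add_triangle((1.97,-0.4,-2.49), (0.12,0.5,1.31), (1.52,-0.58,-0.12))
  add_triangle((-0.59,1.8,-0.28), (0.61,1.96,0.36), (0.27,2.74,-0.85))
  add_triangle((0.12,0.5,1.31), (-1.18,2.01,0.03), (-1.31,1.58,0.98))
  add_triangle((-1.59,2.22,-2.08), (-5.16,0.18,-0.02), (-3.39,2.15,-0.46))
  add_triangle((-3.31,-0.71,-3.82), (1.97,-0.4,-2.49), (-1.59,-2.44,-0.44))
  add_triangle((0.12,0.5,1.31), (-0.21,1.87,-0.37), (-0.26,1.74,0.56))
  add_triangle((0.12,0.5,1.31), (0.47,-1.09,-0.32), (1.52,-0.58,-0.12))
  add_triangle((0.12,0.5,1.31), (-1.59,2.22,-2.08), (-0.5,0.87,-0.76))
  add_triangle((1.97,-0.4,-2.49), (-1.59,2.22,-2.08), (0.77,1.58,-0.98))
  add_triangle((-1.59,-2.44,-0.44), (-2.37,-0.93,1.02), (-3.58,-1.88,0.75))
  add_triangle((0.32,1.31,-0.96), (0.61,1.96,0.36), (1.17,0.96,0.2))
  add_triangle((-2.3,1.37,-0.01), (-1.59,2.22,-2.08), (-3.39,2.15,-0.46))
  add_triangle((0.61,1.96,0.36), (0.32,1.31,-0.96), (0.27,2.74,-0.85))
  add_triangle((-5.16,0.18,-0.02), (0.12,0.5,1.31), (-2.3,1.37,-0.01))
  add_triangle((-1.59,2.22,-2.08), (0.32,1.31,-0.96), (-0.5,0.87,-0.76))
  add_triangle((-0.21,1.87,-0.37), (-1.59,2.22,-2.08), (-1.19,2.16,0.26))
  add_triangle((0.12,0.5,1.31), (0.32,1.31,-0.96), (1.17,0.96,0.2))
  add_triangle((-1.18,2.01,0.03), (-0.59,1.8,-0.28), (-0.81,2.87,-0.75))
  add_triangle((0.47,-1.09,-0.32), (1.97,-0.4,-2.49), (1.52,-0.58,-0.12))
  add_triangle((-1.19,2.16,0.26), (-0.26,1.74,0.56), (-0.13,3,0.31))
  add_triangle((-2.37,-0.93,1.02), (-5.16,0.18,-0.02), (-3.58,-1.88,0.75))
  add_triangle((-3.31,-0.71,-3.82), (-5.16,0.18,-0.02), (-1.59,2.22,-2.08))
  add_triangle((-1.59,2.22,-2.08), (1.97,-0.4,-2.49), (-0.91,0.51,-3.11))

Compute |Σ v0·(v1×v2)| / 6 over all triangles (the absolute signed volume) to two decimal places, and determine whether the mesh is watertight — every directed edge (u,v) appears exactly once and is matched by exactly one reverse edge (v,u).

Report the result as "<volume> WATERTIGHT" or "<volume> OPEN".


55.15 WATERTIGHT

Per-triangle v0·(v1×v2)/6:
  t1: +0.3470
  t2: +0.6955
  t3: -0.1466
  t4: -0.0190
  t5: +0.1855
  t6: +1.0559
  t7: -0.2609
  t8: +0.4527
  t9: +2.3874
  t10: -0.0765
  t11: +0.4831
  t12: +0.1697
  t13: +7.8626
  t14: +1.0486
  t15: +1.5867
  t16: +0.4938
  t17: +0.7756
  t18: -0.1691
  t19: +0.0372
  t20: +0.5752
  t21: +0.1447
  t22: +0.3231
  t23: +0.5856
  t24: +2.7879
  t25: +0.8345
  t26: +0.7634
  t27: +0.3111
  t28: +2.8149
  t29: +0.2644
  t30: +0.2176
  t31: +0.3924
  t32: +0.4403
  t33: +0.3922
  t34: +0.2994
  t35: +2.7918
  t36: +6.1488
  t37: +0.0780
  t38: +0.2653
  t39: -0.0713
  t40: +2.3273
  t41: +0.3562
  t42: +0.3410
  t43: +0.1134
  t44: +0.1898
  t45: +1.4530
  t46: -0.0135
  t47: +0.7717
  t48: -0.3428
  t49: +0.0340
  t50: +0.5638
  t51: +0.2050
  t52: +1.1093
  t53: +8.5593
  t54: +2.2170
Σ = +55.1528 → |volume| = 55.15

Directed edges: 162 total, each appears once with its reverse present → watertight.


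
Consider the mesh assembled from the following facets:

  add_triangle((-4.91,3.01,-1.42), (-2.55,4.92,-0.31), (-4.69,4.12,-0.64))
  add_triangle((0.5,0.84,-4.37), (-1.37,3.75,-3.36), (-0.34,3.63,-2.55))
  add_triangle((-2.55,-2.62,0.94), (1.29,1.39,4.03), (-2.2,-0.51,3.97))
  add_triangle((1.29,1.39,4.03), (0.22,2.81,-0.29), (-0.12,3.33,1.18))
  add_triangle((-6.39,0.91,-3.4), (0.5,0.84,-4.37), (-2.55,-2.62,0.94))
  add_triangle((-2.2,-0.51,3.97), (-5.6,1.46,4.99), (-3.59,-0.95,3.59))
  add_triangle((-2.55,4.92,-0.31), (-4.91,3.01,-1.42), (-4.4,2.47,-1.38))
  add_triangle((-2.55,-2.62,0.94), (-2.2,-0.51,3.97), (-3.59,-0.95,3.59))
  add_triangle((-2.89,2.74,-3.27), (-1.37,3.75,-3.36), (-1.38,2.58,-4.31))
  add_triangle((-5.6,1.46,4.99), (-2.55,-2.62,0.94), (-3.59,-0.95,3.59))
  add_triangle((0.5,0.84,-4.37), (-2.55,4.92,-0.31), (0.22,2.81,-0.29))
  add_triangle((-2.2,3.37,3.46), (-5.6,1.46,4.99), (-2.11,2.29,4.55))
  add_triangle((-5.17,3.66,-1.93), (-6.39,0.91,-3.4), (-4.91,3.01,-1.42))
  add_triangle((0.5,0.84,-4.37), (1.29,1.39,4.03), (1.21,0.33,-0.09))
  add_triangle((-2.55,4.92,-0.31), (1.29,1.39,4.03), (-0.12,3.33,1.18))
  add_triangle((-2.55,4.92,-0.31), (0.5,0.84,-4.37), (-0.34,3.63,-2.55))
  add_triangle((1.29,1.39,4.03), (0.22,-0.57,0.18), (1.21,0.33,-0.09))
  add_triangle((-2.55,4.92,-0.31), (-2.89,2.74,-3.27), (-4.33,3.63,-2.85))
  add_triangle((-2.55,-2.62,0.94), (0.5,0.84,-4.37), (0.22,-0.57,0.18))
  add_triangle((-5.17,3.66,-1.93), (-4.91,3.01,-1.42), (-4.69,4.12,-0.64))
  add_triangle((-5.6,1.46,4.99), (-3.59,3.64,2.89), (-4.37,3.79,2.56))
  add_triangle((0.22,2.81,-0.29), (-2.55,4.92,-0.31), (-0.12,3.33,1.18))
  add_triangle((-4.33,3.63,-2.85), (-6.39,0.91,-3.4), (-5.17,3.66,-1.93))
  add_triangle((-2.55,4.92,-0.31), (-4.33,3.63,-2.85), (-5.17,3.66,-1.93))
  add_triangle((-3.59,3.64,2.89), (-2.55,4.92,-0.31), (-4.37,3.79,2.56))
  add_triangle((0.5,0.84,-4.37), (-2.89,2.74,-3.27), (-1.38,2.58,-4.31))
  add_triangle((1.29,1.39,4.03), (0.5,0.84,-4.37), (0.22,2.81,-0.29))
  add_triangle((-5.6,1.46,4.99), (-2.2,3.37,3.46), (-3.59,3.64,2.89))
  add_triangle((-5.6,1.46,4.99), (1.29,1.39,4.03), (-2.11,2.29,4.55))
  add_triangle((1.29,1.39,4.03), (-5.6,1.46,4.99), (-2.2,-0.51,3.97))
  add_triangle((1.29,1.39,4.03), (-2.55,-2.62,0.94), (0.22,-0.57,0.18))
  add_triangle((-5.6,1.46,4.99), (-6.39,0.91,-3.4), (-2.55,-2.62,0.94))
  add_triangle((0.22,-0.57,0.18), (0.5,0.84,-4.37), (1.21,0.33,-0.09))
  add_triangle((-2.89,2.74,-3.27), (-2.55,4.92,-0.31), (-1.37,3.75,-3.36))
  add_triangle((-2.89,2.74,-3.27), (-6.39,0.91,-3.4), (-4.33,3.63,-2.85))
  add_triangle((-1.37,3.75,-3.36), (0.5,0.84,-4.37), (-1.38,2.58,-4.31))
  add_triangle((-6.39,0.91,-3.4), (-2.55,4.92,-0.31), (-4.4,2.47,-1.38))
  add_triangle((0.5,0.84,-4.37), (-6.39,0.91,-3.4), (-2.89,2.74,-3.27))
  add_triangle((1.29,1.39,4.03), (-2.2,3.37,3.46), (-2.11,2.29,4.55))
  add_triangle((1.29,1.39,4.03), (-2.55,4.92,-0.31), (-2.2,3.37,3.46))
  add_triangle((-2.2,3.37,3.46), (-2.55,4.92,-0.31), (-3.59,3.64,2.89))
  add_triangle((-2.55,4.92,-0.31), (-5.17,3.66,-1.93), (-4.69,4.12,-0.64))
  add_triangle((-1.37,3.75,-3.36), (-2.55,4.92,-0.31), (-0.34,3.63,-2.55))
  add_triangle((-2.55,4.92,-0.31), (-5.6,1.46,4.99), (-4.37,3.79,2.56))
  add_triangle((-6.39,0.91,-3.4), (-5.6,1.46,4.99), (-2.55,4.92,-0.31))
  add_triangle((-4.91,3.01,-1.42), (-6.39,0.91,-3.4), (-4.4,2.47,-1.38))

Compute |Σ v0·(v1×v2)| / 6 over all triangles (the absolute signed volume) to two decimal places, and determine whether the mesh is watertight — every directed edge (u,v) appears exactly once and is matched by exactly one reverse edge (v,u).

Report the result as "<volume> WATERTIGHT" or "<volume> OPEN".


Per-triangle v0·(v1×v2)/6:
  t1: -1.5324
  t2: +2.5838
  t3: +3.2650
  t4: +1.5870
  t5: +12.5000
  t6: +3.1420
  t7: -0.2158
  t8: +1.9905
  t9: +2.1364
  t10: +3.5439
  t11: +5.8478
  t12: +4.5330
  t13: +1.6931
  t14: +1.4926
  t15: +3.1311
  t16: -3.6761
  t17: +0.5653
  t18: +3.0596
  t19: +1.3799
  t20: +0.7306
  t21: +2.6023
  t22: +2.0592
  t23: +4.3347
  t24: +3.6231
  t25: +2.2440
  t26: +1.2835
  t27: +3.2182
  t28: +4.5911
  t29: +4.1092
  t30: +8.4762
  t31: +1.5315
  t32: +26.9405
  t33: +0.5226
  t34: +5.2219
  t35: +4.2051
  t36: +1.9967
  t37: -2.6094
  t38: +9.8153
  t39: +3.6130
  t40: +7.5847
  t41: +3.9699
  t42: +2.5389
  t43: +2.8564
  t44: +1.0904
  t45: +37.9385
  t46: +0.0242
Σ = +191.5396 → |volume| = 191.54

Directed edges: 138 total, each appears once with its reverse present → watertight.

191.54 WATERTIGHT


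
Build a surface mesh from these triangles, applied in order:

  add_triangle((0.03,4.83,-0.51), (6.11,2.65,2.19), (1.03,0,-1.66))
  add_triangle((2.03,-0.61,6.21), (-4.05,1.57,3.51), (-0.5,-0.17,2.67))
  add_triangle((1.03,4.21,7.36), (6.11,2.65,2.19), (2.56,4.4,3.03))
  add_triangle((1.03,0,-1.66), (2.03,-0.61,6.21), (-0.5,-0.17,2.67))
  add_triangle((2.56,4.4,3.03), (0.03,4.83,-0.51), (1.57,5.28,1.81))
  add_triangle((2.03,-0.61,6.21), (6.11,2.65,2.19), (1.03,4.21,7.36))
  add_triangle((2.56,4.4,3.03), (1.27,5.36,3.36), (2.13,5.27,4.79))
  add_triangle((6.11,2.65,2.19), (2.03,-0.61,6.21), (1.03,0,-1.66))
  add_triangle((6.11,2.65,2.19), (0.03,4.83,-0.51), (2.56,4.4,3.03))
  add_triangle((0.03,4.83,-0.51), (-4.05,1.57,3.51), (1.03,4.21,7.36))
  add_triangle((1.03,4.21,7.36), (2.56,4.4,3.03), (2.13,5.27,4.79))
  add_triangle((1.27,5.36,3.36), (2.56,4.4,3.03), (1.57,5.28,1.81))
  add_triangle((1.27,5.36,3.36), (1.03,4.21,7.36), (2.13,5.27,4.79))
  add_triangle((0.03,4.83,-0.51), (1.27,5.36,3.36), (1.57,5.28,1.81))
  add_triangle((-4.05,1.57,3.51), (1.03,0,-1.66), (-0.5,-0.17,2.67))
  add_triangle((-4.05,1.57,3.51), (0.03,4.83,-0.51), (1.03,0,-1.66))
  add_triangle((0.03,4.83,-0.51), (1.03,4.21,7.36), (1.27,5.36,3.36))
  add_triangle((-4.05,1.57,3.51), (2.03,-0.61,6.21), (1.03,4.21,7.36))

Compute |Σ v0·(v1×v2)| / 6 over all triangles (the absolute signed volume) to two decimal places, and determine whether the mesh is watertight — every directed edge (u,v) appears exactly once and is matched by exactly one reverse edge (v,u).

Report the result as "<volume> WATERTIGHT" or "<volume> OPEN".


Per-triangle v0·(v1×v2)/6:
  t1: +10.1906
  t2: +2.2243
  t3: +15.3239
  t4: +0.0815
  t5: +0.5025
  t6: +31.6204
  t7: +1.8010
  t8: +5.5739
  t9: +12.1066
  t10: +28.4764
  t11: +1.8541
  t12: +2.1106
  t13: +3.6737
  t14: +2.5012
  t15: -0.4144
  t16: +2.3773
  t17: +4.5972
  t18: +23.8091
Σ = +148.4099 → |volume| = 148.41

Directed edges: 54 total, each appears once with its reverse present → watertight.

148.41 WATERTIGHT


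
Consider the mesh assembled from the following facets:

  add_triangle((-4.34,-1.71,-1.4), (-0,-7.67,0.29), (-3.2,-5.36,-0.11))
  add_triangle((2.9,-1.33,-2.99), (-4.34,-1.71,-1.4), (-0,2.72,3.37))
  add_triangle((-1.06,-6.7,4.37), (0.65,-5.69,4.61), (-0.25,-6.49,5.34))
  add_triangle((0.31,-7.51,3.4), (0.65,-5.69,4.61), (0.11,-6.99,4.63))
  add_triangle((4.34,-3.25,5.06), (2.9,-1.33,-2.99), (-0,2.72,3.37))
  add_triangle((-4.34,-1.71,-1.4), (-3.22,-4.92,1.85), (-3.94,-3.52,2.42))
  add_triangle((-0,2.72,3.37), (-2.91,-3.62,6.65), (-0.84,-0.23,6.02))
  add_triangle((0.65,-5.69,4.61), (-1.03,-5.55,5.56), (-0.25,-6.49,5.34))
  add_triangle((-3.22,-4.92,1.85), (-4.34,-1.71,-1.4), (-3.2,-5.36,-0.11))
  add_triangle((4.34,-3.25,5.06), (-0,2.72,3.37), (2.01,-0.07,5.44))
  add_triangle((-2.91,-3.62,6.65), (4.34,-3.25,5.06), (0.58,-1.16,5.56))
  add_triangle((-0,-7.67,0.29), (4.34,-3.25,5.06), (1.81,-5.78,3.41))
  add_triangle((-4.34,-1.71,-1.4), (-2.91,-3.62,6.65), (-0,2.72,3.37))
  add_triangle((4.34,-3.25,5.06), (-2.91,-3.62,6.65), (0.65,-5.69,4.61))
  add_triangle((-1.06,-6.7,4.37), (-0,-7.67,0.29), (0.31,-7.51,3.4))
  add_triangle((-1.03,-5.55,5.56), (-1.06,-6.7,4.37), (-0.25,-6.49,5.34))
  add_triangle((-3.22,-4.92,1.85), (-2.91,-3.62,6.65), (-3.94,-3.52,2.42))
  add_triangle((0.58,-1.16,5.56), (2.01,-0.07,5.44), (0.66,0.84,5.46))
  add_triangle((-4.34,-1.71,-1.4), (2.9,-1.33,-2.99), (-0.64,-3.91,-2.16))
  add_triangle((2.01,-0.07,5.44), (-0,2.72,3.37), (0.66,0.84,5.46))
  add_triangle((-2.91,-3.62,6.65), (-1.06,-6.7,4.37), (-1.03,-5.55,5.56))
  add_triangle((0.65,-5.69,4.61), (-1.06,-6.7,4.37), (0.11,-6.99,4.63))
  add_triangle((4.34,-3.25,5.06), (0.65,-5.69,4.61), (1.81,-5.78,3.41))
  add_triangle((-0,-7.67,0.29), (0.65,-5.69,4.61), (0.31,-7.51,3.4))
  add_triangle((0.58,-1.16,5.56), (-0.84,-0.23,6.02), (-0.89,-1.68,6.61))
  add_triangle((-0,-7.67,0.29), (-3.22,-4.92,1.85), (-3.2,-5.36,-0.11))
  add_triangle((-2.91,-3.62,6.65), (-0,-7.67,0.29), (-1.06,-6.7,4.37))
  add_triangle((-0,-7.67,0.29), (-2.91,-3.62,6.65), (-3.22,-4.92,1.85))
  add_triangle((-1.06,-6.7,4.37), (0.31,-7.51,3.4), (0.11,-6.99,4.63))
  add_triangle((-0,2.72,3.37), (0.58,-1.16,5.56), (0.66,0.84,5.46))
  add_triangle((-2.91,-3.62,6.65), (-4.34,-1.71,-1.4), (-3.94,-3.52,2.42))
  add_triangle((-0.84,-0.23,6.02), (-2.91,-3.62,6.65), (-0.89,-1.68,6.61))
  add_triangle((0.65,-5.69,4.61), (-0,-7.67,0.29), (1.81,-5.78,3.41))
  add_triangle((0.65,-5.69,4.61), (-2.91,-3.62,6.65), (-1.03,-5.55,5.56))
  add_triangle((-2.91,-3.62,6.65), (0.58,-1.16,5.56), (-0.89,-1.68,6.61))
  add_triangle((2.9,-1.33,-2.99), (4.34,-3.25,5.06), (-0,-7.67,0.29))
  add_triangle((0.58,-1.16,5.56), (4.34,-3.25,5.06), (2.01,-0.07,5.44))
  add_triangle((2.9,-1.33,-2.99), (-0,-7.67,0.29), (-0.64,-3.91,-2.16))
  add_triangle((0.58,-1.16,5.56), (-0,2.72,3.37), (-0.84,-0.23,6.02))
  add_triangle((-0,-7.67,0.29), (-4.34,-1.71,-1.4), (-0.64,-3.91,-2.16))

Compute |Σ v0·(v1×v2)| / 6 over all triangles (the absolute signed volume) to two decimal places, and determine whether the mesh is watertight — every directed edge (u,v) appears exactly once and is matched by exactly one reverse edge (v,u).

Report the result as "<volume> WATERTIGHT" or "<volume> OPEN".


Per-triangle v0·(v1×v2)/6:
  t1: +4.2568
  t2: +1.6959
  t3: +1.1367
  t4: +1.2160
  t5: +14.5866
  t6: +5.6369
  t7: +4.0773
  t8: +0.8706
  t9: +6.1294
  t10: +2.5939
  t11: +15.2146
  t12: +6.2827
  t13: +20.9599
  t14: +21.6390
  t15: +5.8537
  t16: +1.8706
  t17: +6.6100
  t18: +2.5563
  t19: +6.8922
  t20: +2.3732
  t21: +4.3358
  t22: +1.0976
  t23: +7.4369
  t24: +0.8476
  t25: +1.9111
  t26: +8.0938
  t27: +6.4883
  t28: +20.6196
  t29: +2.1528
  t30: +0.9316
  t31: +4.1969
  t32: +2.9480
  t33: +7.5169
  t34: +2.5140
  t35: +2.2629
  t36: +35.1701
  t37: +6.6953
  t38: +11.0429
  t39: +4.3223
  t40: +11.6055
Σ = +274.6424 → |volume| = 274.64

Directed edges: 120 total, each appears once with its reverse present → watertight.

274.64 WATERTIGHT


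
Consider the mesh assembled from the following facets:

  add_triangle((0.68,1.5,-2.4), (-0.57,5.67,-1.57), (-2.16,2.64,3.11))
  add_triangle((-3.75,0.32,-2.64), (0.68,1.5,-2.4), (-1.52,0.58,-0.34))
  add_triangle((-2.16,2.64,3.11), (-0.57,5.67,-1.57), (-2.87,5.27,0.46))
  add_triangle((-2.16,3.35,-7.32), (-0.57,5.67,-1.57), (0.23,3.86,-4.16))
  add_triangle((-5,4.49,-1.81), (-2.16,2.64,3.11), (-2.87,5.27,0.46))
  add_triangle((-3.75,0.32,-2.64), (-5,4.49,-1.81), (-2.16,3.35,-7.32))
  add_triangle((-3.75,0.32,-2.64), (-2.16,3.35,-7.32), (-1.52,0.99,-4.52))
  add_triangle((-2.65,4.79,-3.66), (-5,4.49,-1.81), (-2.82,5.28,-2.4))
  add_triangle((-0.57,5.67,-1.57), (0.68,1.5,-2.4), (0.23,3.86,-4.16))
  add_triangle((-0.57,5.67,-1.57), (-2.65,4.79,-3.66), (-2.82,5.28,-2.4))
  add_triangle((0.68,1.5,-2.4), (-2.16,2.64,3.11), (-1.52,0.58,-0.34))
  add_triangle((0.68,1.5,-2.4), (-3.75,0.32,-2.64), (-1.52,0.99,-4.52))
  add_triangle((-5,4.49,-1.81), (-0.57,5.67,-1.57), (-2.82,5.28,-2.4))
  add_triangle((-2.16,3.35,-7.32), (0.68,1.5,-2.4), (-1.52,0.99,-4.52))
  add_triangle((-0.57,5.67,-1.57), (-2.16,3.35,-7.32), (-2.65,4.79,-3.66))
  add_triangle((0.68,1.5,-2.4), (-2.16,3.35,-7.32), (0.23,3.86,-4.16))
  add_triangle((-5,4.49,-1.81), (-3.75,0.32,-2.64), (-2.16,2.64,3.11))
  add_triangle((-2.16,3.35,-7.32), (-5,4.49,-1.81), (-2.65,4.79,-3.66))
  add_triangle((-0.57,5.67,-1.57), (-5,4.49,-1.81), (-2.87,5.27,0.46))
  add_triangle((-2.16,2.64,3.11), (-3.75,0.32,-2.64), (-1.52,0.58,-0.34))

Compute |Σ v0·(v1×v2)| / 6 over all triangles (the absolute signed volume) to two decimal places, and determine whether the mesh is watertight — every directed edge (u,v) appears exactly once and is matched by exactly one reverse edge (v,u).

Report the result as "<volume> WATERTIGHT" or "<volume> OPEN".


Per-triangle v0·(v1×v2)/6:
  t1: -0.5378
  t2: -1.5211
  t3: +5.0582
  t4: +9.0594
  t5: +7.8585
  t6: +18.1113
  t7: +3.7076
  t8: +3.4136
  t9: +1.2677
  t10: +3.1263
  t11: -2.7756
  t12: -1.8116
  t13: +2.8059
  t14: +1.7354
  t15: +9.0785
  t16: +2.5988
  t17: +9.1354
  t18: +9.9582
  t19: +9.5031
  t20: -0.1827
Σ = +89.5893 → |volume| = 89.59

Directed edges: 60 total, each appears once with its reverse present → watertight.

89.59 WATERTIGHT


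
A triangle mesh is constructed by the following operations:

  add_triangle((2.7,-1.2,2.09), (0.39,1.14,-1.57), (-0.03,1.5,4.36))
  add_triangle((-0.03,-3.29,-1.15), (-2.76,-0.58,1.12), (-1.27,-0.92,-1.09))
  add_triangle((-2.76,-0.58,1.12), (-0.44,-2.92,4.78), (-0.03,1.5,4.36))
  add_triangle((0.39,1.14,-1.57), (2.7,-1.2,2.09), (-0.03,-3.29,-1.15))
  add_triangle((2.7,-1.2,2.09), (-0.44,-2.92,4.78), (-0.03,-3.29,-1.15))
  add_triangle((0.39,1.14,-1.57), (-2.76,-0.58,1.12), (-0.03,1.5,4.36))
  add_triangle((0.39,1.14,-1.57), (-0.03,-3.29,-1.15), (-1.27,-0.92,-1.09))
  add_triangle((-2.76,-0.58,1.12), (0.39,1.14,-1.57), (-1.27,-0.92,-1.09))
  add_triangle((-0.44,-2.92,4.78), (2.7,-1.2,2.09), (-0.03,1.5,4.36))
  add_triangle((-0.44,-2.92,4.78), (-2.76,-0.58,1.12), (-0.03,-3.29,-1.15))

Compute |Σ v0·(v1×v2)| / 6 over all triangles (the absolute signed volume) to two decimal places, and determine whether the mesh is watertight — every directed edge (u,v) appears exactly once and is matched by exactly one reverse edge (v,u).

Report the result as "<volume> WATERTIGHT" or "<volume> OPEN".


Per-triangle v0·(v1×v2)/6:
  t1: +3.8428
  t2: +2.0757
  t3: +8.8434
  t4: +3.4485
  t5: +9.1915
  t6: +3.0943
  t7: +1.5217
  t8: +1.2055
  t9: +9.5710
  t10: +8.4621
Σ = +51.2564 → |volume| = 51.26

Directed edges: 30 total, each appears once with its reverse present → watertight.

51.26 WATERTIGHT


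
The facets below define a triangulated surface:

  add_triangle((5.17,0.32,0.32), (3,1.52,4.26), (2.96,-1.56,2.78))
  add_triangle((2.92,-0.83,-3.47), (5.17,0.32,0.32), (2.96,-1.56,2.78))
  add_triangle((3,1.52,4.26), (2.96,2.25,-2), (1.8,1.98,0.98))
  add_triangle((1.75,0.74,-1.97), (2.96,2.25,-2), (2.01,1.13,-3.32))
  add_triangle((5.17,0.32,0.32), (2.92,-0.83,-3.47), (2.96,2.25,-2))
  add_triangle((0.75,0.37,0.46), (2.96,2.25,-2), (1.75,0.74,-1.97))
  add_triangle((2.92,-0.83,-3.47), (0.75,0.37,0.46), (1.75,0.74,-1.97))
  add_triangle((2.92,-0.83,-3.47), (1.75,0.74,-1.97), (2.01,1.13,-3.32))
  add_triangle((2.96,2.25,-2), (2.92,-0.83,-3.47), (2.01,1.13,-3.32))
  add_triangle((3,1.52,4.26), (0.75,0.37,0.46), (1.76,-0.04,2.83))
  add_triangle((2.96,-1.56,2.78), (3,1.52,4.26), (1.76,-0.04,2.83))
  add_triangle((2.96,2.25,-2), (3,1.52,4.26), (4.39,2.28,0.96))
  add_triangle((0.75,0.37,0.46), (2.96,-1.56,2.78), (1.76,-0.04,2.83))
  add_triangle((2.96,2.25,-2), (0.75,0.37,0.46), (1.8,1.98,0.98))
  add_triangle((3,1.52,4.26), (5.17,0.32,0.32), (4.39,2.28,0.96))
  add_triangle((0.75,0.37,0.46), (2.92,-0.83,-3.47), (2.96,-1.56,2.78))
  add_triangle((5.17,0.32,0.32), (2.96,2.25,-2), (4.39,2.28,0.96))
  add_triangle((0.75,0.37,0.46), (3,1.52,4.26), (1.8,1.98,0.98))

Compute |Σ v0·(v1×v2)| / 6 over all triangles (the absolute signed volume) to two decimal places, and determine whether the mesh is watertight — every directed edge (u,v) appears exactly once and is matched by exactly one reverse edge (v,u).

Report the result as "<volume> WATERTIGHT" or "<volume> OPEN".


Per-triangle v0·(v1×v2)/6:
  t1: +9.1055
  t2: +7.7452
  t3: +2.7213
  t4: -0.4167
  t5: +8.4029
  t6: -0.3592
  t7: -0.7826
  t8: -0.6517
  t9: +2.6578
  t10: -0.2835
  t11: +1.1691
  t12: +1.8055
  t13: -0.5514
  t14: -0.5086
  t15: +6.2591
  t16: -2.2599
  t17: +5.0037
  t18: -0.3309
Σ = +38.7256 → |volume| = 38.73

Directed edges: 54 total, each appears once with its reverse present → watertight.

38.73 WATERTIGHT


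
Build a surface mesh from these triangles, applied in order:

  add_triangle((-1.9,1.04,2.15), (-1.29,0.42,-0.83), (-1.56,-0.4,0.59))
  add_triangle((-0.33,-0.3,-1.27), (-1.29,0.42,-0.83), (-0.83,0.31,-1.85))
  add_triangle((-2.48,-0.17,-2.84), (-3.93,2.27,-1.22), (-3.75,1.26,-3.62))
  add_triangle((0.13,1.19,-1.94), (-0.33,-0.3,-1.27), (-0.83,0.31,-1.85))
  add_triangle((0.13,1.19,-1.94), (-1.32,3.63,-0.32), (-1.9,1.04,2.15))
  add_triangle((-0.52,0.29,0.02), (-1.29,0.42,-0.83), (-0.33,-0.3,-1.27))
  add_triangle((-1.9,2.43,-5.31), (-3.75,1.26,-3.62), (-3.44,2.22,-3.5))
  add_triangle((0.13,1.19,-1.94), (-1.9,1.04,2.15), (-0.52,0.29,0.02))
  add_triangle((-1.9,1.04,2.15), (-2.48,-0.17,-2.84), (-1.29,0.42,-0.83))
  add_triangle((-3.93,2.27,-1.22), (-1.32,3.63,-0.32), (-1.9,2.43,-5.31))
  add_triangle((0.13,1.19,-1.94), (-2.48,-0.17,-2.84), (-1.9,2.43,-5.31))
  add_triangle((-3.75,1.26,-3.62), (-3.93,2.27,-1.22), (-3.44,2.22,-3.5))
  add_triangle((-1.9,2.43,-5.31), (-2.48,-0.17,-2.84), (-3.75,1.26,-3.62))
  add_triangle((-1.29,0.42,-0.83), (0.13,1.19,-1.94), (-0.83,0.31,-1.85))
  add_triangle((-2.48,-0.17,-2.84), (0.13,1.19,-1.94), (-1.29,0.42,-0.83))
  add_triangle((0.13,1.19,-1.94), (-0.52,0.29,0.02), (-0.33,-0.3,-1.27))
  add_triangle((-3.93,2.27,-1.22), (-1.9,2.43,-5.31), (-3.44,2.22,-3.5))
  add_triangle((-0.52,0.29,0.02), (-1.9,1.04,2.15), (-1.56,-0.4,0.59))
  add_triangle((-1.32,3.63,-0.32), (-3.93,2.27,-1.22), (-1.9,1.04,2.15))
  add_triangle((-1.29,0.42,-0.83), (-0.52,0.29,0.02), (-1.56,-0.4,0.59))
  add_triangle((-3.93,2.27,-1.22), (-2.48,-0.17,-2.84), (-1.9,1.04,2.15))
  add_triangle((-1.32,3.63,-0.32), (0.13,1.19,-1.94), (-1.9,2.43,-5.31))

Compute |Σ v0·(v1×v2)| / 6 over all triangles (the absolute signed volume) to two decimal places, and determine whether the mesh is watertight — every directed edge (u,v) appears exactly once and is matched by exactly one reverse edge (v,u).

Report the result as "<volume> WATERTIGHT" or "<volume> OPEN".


28.37 WATERTIGHT

Per-triangle v0·(v1×v2)/6:
  t1: +0.8027
  t2: +0.1243
  t3: +1.3492
  t4: +0.2221
  t5: -0.9264
  t6: +0.0036
  t7: +2.1111
  t8: -0.2240
  t9: -0.5960
  t10: +8.9440
  t11: +0.6805
  t12: +1.8182
  t13: +2.6789
  t14: +0.3314
  t15: -0.7550
  t16: -0.2215
  t17: +1.4023
  t18: -0.2277
  t19: +5.1494
  t20: -0.1106
  t21: +2.9537
  t22: +2.8633
Σ = +28.3736 → |volume| = 28.37

Directed edges: 66 total, each appears once with its reverse present → watertight.


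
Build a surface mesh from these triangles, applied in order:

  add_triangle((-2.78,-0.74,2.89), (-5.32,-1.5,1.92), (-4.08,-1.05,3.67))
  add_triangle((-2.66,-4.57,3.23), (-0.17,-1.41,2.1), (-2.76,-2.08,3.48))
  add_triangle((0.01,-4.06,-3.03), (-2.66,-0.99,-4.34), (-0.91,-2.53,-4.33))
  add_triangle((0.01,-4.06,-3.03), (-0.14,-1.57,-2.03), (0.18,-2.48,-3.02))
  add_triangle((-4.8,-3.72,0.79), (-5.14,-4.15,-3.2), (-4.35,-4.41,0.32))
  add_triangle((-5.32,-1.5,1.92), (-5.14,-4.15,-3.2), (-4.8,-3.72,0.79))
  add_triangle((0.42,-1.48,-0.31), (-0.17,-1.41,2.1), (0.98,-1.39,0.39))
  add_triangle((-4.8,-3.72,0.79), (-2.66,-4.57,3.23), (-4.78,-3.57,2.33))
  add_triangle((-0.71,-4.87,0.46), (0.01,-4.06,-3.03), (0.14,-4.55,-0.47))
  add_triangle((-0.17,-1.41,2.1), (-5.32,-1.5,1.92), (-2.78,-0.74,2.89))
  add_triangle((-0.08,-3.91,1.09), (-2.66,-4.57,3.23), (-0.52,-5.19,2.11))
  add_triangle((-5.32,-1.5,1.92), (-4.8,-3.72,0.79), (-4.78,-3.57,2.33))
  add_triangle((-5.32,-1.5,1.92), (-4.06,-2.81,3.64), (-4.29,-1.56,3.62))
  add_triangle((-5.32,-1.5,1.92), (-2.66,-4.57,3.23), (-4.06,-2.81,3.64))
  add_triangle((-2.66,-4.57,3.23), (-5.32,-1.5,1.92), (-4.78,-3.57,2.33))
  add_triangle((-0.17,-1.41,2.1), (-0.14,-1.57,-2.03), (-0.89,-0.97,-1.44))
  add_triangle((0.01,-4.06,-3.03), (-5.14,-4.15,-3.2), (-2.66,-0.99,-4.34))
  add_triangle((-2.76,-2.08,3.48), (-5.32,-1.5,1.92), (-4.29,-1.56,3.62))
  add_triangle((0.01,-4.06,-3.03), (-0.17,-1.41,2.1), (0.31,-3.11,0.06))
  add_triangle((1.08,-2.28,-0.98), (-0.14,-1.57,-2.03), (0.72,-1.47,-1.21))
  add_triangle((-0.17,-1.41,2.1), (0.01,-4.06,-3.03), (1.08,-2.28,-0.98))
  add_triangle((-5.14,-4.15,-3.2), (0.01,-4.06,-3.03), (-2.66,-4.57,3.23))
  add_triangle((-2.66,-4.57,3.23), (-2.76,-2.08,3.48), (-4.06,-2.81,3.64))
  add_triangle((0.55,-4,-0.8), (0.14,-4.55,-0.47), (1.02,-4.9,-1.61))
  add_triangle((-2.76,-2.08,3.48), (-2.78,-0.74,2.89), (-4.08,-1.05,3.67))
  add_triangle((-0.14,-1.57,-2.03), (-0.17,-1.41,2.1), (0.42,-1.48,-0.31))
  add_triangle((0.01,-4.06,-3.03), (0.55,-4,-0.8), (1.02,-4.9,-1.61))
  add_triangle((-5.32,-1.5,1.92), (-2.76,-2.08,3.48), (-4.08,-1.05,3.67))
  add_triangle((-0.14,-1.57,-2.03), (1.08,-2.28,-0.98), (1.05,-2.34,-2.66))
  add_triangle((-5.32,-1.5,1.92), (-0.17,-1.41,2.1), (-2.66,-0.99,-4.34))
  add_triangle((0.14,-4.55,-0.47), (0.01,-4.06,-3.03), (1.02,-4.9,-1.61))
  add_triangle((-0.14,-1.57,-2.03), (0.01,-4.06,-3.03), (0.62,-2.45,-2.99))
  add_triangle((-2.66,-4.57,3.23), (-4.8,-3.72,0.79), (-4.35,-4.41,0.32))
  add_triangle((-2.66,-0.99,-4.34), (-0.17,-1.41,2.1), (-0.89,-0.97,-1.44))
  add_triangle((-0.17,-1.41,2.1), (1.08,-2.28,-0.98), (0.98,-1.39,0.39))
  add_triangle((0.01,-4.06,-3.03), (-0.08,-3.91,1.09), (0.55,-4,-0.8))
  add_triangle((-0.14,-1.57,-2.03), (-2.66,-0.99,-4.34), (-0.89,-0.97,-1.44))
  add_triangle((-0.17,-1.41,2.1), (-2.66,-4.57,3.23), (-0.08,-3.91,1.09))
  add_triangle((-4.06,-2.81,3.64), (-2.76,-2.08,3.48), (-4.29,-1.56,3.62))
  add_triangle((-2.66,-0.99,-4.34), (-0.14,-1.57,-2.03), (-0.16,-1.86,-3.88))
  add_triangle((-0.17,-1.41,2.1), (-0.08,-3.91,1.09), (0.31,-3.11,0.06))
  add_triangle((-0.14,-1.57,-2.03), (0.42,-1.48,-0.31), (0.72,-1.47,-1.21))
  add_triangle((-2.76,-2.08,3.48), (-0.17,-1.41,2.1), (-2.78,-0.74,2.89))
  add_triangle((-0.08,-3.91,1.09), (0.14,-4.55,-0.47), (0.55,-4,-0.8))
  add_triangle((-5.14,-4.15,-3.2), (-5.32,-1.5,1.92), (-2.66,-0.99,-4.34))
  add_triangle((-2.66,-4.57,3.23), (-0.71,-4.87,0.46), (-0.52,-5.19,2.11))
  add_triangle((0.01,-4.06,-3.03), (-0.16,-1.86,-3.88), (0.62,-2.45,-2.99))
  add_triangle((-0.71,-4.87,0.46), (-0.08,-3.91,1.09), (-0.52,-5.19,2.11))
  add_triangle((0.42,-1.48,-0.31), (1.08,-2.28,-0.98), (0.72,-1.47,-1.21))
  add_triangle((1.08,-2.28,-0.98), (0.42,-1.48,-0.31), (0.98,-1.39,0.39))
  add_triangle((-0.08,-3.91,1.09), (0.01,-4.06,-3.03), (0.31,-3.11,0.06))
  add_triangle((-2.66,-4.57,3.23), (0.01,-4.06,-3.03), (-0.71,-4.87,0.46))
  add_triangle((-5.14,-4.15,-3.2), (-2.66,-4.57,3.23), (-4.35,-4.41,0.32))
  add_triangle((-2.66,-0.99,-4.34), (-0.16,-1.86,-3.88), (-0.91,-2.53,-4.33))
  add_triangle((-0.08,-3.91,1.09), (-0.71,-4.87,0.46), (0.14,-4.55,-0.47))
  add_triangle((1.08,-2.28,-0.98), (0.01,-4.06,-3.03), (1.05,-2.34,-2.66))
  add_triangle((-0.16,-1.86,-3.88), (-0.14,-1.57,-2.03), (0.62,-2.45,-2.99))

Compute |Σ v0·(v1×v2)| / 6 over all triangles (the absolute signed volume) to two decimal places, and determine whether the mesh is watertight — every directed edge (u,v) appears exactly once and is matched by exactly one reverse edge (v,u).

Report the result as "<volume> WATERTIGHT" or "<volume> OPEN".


94.26 OPEN

Per-triangle v0·(v1×v2)/6:
  t1: -0.0825
  t2: +2.2983
  t3: +2.1665
  t4: +0.2148
  t5: +3.3095
  t6: +8.3509
  t7: -0.4418
  t8: +3.3975
  t9: +1.7862
  t10: -2.3578
  t11: -0.5817
  t12: +3.1261
  t13: +2.3833
  t14: +4.0142
  t15: +2.4240
  t16: -0.8270
  t17: +12.3647
  t18: -1.6196
  t19: -0.9244
  t20: +0.2063
  t21: +2.3764
  t22: +23.3283
  t23: +1.7597
  t24: +0.1024
  t25: +0.3460
  t26: -0.5852
  t27: -0.7423
  t28: +2.7576
  t29: -0.5254
  t30: -6.8346
  t31: +1.8170
  t32: -0.4697
  t33: +3.1149
  t34: -0.6660
  t35: +0.6451
  t36: -1.5975
  t37: -0.5183
  t38: +2.6749
  t39: +0.9328
  t40: -0.9973
  t41: +0.3414
  t42: -0.2574
  t43: +0.8126
  t44: +0.4249
  t45: +11.6160
  t46: +3.1587
  t47: +1.1646
  t48: +0.5058
  t49: -0.0588
  t50: -0.1453
  t51: +0.9644
  t52: +4.1568
  t53: +2.5258
  t54: +1.2447
  t55: +0.8278
  t56: +1.1741
  t57: -0.3239
Σ = +94.2587 → |volume| = 94.26

Directed edges: 171 total; 7 unmatched, e.g. (-0.91,-2.53,-4.33)→(0.01,-4.06,-3.03) → open.


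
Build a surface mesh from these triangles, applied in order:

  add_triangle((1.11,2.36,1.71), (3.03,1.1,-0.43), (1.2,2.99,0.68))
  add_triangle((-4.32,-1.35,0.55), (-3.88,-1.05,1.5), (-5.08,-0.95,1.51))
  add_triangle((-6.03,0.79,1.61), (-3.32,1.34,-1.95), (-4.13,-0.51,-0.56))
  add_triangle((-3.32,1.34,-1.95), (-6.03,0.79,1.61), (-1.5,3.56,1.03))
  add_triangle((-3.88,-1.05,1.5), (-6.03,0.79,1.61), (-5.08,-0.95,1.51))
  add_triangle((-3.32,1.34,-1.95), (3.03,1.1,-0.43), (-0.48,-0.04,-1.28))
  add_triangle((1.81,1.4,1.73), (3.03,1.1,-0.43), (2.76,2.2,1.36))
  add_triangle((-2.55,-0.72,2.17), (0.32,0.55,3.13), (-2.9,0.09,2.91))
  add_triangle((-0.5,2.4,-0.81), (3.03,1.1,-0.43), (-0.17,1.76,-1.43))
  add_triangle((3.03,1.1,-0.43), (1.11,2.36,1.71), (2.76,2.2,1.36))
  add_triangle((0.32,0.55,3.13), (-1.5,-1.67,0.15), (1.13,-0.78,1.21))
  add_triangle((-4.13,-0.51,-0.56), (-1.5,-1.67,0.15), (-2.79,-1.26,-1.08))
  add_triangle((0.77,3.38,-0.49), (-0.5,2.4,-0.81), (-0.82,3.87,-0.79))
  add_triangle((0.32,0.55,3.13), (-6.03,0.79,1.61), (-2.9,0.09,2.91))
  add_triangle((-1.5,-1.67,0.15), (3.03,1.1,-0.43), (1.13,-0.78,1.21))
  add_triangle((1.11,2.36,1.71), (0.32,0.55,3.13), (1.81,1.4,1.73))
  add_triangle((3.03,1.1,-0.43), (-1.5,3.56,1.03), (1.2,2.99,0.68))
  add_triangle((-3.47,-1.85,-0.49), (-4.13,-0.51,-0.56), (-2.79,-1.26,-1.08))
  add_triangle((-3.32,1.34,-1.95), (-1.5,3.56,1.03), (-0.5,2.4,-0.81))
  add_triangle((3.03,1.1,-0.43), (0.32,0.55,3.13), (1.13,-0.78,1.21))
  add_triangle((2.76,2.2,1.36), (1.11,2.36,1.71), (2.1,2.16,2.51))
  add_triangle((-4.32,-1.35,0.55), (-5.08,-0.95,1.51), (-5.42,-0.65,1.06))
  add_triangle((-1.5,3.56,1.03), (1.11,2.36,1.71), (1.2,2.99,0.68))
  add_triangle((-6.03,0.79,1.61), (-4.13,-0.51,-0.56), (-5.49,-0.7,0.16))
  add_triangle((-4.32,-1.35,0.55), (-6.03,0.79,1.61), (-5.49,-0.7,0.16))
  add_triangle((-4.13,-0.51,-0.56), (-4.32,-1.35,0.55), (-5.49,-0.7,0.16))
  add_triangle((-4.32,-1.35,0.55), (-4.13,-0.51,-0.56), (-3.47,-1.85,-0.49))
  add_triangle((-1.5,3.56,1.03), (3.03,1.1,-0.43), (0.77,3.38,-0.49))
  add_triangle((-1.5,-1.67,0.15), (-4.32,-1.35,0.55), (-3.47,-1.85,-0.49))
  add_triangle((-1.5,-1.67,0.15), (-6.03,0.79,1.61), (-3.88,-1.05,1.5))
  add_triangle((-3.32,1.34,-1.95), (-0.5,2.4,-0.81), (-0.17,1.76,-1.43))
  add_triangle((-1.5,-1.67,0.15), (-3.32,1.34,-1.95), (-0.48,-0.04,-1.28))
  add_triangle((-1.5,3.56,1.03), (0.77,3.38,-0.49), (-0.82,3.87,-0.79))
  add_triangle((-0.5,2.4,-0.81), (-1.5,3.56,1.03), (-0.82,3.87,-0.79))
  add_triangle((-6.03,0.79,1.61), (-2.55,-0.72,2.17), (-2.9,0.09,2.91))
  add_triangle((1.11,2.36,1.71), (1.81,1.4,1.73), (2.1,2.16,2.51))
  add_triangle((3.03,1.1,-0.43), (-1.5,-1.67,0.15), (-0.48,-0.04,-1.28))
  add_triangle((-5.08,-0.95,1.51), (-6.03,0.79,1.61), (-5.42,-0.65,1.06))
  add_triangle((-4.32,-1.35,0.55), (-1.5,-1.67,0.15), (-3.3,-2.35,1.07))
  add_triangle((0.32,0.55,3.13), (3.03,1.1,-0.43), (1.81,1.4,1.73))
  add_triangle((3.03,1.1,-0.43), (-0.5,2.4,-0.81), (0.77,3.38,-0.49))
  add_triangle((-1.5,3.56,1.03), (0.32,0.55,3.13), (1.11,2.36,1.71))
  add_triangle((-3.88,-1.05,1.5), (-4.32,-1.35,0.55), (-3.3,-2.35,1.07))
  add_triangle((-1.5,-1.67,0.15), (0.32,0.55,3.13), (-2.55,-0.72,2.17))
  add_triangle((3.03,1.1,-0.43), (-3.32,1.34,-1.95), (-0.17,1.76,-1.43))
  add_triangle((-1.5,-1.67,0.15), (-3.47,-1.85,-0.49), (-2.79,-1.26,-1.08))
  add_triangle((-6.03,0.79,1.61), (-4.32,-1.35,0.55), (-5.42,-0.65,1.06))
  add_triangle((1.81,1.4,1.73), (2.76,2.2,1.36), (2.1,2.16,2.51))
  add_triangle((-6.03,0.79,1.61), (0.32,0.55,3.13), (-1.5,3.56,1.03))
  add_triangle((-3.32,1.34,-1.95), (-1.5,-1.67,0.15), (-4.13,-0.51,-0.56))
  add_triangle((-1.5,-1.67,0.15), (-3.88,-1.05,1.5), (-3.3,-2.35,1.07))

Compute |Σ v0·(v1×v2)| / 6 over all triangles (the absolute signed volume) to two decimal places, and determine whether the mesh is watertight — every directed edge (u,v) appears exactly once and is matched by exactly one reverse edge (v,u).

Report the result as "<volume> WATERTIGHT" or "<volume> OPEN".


Per-triangle v0·(v1×v2)/6:
  t1: +1.5687
  t2: +0.3608
  t3: +4.5086
  t4: +10.1606
  t5: +0.5128
  t6: +1.5687
  t7: +0.5449
  t8: +1.2278
  t9: +1.0852
  t10: +0.6013
  t11: +1.6752
  t12: -0.9398
  t13: +0.3079
  t14: +2.2074
  t15: +0.8166
  t16: +1.2199
  t17: +0.7084
  t18: +0.6743
  t19: +3.1686
  t20: +2.2089
  t21: +0.7410
  t22: +0.4789
  t23: +1.7303
  t24: +0.9922
  t25: +1.6537
  t26: +0.4911
  t27: +1.1223
  t28: +2.0686
  t29: +0.7833
  t30: -1.2628
  t31: +1.1347
  t32: +1.3900
  t33: +1.7801
  t34: +0.1443
  t35: +1.8285
  t36: -0.1229
  t37: +0.7705
  t38: +0.8386
  t39: +0.6010
  t40: +0.7560
  t41: +0.8830
  t42: +3.3732
  t43: +1.0312
  t44: +1.5823
  t45: +0.3583
  t46: +0.2977
  t47: +0.0794
  t48: +0.2164
  t49: +10.4947
  t50: +1.1072
  t51: -0.2368
Σ = +71.2926 → |volume| = 71.29

Directed edges: 153 total; 3 unmatched, e.g. (-1.5,-1.67,0.15)→(-6.03,0.79,1.61) → open.

71.29 OPEN
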